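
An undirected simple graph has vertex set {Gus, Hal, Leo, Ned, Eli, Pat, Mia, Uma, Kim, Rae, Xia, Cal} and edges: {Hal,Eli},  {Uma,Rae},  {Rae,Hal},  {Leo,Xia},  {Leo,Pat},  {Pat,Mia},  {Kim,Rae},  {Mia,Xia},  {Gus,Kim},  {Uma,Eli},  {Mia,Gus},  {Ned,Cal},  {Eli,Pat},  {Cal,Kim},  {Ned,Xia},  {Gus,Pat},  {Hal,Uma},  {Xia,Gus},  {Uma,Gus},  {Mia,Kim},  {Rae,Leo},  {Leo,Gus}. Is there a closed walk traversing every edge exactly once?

No

Degrees: Gus:6, Hal:3, Leo:4, Ned:2, Eli:3, Pat:4, Mia:4, Uma:4, Kim:4, Rae:4, Xia:4, Cal:2
Hal, Eli have odd degree; an Eulerian circuit needs every degree to be even, so none exists.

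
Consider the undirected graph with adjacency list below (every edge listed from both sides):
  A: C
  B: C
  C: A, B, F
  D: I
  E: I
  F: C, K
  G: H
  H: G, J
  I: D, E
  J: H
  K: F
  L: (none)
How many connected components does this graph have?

4

Component: {L}
Component: {D, E, I}
Component: {G, H, J}
Component: {A, B, C, F, K}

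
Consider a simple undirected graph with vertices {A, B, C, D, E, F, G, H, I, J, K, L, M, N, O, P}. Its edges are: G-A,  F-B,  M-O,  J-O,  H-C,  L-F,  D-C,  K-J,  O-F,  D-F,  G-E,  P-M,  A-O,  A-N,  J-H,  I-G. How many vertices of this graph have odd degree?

Degrees: A:3, B:1, C:2, D:2, E:1, F:4, G:3, H:2, I:1, J:3, K:1, L:1, M:2, N:1, O:4, P:1
Odd-degree vertices: A, B, E, G, I, J, K, L, N, P.

10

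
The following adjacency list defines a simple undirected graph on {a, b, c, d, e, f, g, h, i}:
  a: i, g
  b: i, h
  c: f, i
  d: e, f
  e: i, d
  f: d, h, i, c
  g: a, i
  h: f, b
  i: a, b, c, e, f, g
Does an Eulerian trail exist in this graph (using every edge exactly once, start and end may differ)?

Degrees: a:2, b:2, c:2, d:2, e:2, f:4, g:2, h:2, i:6
Odd-degree vertices: none (0 total).
With 0 odd-degree vertices and all edges in one connected piece, an Eulerian trail exists.

Yes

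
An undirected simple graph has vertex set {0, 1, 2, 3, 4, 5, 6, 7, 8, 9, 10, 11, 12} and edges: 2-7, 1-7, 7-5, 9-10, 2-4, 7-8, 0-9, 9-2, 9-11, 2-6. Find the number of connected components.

Component: {3}
Component: {12}
Component: {0, 1, 2, 4, 5, 6, 7, 8, 9, 10, 11}

3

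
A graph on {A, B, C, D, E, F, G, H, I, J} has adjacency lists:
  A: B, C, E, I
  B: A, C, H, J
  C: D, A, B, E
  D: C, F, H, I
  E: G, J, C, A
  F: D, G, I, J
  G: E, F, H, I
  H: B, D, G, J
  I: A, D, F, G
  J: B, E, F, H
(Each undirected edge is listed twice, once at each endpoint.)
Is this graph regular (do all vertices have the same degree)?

Yes

Degrees: A:4, B:4, C:4, D:4, E:4, F:4, G:4, H:4, I:4, J:4
Every vertex has degree 4, so the graph is 4-regular.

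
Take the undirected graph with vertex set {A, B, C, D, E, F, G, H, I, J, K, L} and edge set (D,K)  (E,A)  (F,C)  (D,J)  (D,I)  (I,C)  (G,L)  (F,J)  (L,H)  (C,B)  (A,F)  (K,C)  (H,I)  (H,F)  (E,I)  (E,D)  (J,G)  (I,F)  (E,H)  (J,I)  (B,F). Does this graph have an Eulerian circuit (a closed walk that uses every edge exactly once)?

Yes

Degrees: A:2, B:2, C:4, D:4, E:4, F:6, G:2, H:4, I:6, J:4, K:2, L:2
Every vertex has even degree and the edges form a single connected piece, so an Eulerian circuit exists.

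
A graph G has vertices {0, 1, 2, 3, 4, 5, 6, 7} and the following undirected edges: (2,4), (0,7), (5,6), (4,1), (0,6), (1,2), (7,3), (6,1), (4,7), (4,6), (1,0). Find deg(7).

3

Neighbors of 7: 0, 3, 4.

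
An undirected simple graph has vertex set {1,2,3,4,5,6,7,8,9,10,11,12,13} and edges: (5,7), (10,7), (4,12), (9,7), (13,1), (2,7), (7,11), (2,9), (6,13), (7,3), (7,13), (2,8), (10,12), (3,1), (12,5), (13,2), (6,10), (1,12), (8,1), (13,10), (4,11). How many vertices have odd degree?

Degrees: 1:4, 2:4, 3:2, 4:2, 5:2, 6:2, 7:7, 8:2, 9:2, 10:4, 11:2, 12:4, 13:5
Odd-degree vertices: 7, 13.

2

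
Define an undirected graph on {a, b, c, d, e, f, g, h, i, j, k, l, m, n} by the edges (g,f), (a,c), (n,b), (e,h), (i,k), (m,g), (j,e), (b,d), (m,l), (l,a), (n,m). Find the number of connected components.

Component: {i, k}
Component: {e, h, j}
Component: {a, b, c, d, f, g, l, m, n}

3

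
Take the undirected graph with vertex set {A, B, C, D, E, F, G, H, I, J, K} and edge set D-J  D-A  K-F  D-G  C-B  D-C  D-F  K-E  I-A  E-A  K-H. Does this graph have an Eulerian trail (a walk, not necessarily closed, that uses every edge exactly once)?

No

Degrees: A:3, B:1, C:2, D:5, E:2, F:2, G:1, H:1, I:1, J:1, K:3
Odd-degree vertices: A, B, D, G, H, I, J, K (8 total).
An Eulerian trail requires 0 or 2 odd-degree vertices; here there are 8.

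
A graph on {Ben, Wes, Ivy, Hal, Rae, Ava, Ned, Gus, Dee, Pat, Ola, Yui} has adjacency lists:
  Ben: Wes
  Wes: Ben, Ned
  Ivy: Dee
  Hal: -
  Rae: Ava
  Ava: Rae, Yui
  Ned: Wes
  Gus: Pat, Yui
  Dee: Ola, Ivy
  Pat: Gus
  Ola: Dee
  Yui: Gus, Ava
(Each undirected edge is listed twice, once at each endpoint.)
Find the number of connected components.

4

Component: {Hal}
Component: {Ben, Wes, Ned}
Component: {Ivy, Dee, Ola}
Component: {Rae, Ava, Gus, Pat, Yui}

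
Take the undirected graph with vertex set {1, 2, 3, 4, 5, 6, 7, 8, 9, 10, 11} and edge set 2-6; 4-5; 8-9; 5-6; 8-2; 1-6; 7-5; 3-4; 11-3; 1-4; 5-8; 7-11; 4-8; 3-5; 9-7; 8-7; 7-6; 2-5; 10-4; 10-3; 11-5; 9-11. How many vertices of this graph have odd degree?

6

Degrees: 1:2, 2:3, 3:4, 4:5, 5:7, 6:4, 7:5, 8:5, 9:3, 10:2, 11:4
Odd-degree vertices: 2, 4, 5, 7, 8, 9.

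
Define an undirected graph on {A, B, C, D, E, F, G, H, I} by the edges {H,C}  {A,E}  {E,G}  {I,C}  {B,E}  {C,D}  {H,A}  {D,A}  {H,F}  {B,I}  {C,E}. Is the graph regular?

No

Degrees: A:3, B:2, C:4, D:2, E:4, F:1, G:1, H:3, I:2
Vertex F has degree 1 while C has degree 4, so the graph is not regular.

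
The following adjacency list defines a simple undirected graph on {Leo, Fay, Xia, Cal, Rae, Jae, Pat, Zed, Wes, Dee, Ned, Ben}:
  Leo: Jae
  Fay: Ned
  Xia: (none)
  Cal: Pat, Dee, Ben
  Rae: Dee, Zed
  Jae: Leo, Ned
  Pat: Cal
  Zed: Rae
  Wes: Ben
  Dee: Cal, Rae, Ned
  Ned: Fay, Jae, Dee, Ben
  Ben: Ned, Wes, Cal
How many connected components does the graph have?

2

Component: {Xia}
Component: {Leo, Fay, Cal, Rae, Jae, Pat, Zed, Wes, Dee, Ned, Ben}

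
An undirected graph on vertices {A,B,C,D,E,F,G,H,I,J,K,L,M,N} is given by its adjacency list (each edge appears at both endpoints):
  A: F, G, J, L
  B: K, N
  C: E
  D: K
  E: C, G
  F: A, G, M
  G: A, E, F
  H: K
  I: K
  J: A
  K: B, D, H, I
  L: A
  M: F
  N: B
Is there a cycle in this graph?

Yes

The graph has 14 vertices, 13 edges, and 2 connected components.
Since 13 > 14 - 2, a cycle must exist; for instance A-G-F-A.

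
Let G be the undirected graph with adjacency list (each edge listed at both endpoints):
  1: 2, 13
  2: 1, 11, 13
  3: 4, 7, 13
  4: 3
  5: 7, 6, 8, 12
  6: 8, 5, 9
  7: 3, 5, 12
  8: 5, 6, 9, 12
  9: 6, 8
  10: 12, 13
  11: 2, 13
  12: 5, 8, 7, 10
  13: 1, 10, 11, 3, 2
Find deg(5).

Neighbors of 5: 6, 7, 8, 12.

4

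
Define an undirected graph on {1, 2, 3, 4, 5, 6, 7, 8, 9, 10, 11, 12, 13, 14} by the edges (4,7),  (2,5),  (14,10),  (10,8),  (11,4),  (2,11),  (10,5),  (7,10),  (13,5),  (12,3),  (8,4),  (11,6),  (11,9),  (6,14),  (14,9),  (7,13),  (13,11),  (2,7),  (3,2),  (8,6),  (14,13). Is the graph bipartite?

Yes

Partition the vertices as {1, 3, 5, 7, 8, 11, 14} vs {2, 4, 6, 9, 10, 12, 13}. Each listed edge has one endpoint in each part, so the graph is bipartite.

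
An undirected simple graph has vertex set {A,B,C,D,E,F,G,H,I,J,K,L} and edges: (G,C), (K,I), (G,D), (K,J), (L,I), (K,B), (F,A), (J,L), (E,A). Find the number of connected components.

4

Component: {H}
Component: {A, E, F}
Component: {C, D, G}
Component: {B, I, J, K, L}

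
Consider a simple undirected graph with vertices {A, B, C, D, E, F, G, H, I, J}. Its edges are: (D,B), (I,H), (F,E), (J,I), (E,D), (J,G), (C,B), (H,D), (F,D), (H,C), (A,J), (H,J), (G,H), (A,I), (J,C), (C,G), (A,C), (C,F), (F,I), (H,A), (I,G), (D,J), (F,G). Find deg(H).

Neighbors of H: A, C, D, G, I, J.

6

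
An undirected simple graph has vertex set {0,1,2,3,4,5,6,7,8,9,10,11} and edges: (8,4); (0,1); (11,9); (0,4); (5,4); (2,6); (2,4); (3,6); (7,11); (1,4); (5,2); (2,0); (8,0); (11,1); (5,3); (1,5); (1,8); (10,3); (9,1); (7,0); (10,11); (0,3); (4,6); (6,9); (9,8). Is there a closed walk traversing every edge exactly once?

Degrees: 0:6, 1:6, 2:4, 3:4, 4:6, 5:4, 6:4, 7:2, 8:4, 9:4, 10:2, 11:4
All degrees are even and the non-isolated vertices are connected — an Eulerian circuit exists.

Yes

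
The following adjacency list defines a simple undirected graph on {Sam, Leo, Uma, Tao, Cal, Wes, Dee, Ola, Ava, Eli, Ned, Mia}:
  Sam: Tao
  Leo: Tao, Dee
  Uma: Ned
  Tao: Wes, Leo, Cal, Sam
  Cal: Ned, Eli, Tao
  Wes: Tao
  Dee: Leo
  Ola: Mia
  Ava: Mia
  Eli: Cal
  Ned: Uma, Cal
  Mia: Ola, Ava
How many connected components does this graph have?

Component: {Ola, Ava, Mia}
Component: {Sam, Leo, Uma, Tao, Cal, Wes, Dee, Eli, Ned}

2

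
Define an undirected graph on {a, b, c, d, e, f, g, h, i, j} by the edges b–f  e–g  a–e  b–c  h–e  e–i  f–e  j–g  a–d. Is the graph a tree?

Yes

|V| = 10, |E| = 9.
It is connected with exactly 9 edges, hence acyclic — it is a tree.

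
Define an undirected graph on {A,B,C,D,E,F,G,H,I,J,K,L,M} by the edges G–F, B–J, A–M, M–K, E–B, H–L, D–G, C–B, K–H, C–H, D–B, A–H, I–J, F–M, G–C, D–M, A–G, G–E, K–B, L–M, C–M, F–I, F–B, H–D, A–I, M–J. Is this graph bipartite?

Yes

Partition the vertices as {B, G, H, I, M} vs {A, C, D, E, F, J, K, L}. Each listed edge has one endpoint in each part, so the graph is bipartite.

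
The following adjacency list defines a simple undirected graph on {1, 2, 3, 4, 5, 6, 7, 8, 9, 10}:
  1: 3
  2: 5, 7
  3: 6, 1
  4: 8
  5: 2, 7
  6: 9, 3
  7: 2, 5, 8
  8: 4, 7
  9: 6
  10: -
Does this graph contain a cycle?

Yes

|V| = 10, |E| = 8, number of components = 3.
Since 8 > 10 - 3, a cycle must exist; for instance 2-7-5-2.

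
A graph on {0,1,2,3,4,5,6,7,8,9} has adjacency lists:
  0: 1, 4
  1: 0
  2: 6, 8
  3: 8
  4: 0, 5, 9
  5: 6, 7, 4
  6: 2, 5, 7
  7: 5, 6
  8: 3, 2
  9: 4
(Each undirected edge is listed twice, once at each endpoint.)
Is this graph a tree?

No

The graph has 10 vertices and 10 edges.
Connected but with 10 > 9 edges, so it has a cycle and is not a tree.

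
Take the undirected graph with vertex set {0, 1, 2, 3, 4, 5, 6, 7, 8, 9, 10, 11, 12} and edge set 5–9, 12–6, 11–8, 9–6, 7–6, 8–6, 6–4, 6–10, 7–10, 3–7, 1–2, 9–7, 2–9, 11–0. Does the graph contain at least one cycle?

Yes

The graph has 13 vertices, 14 edges, and 1 connected component.
Since 14 > 13 - 1, a cycle must exist; for instance 6-7-9-6.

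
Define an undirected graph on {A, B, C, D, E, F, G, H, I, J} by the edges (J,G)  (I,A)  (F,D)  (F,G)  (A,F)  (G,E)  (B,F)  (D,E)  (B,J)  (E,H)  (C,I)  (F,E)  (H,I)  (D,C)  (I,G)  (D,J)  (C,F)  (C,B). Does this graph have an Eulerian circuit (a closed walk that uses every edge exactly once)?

No

Degrees: A:2, B:3, C:4, D:4, E:4, F:6, G:4, H:2, I:4, J:3
Vertices with odd degree: B, J. An Eulerian circuit requires all degrees even.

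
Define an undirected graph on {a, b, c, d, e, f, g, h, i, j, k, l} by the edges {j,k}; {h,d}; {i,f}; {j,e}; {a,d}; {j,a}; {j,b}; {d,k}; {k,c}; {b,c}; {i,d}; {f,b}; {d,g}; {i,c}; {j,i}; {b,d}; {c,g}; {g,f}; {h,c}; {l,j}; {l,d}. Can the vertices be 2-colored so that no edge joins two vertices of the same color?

Yes

Color {c, d, f, j} black and {a, b, e, g, h, i, k, l} white. No edge joins two same-colored vertices, so the graph is bipartite.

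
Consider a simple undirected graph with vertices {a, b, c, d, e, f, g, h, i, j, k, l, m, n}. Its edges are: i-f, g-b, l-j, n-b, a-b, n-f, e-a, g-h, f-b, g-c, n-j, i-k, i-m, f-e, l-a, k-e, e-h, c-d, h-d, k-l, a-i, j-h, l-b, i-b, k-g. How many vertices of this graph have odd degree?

4

Degrees: a:4, b:6, c:2, d:2, e:4, f:4, g:4, h:4, i:5, j:3, k:4, l:4, m:1, n:3
Odd-degree vertices: i, j, m, n.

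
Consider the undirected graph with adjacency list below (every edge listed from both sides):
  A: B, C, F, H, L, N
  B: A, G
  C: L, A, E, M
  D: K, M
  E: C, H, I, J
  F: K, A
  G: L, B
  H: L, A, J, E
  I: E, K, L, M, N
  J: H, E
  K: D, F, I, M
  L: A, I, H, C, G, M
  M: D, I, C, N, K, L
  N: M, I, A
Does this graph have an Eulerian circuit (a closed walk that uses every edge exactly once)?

Degrees: A:6, B:2, C:4, D:2, E:4, F:2, G:2, H:4, I:5, J:2, K:4, L:6, M:6, N:3
Vertices with odd degree: I, N. An Eulerian circuit requires all degrees even.

No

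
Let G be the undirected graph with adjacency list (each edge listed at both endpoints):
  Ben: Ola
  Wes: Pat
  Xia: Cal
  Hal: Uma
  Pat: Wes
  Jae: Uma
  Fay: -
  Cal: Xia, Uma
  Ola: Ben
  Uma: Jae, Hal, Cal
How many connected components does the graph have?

4

Component: {Fay}
Component: {Ben, Ola}
Component: {Wes, Pat}
Component: {Xia, Hal, Jae, Cal, Uma}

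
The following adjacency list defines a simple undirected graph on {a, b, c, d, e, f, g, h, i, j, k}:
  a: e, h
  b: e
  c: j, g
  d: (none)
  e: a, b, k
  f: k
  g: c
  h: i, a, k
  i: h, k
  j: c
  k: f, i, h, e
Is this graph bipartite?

h-i-k-h is an odd cycle (length 3), and a bipartite graph can contain only even cycles.

No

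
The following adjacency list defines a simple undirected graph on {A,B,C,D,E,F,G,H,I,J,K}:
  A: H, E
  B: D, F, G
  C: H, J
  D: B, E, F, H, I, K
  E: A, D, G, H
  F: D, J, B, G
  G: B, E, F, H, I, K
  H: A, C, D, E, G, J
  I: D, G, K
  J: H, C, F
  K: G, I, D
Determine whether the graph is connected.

Starting from A and exploring outward reaches every vertex (A, H, E, G, J, D, C, K, F, B, I); the graph is connected.

Yes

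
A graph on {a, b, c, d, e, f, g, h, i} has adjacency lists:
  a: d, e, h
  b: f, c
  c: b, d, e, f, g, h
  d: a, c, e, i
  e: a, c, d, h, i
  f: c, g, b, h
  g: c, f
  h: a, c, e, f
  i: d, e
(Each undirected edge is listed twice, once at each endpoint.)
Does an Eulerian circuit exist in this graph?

Degrees: a:3, b:2, c:6, d:4, e:5, f:4, g:2, h:4, i:2
a, e have odd degree; an Eulerian circuit needs every degree to be even, so none exists.

No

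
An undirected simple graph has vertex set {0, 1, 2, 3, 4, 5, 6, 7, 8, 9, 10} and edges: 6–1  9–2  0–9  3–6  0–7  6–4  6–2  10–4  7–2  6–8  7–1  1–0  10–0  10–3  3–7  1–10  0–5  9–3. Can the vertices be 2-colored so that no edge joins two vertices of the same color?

0-1-10-0 is an odd cycle (length 3), and a bipartite graph can contain only even cycles.

No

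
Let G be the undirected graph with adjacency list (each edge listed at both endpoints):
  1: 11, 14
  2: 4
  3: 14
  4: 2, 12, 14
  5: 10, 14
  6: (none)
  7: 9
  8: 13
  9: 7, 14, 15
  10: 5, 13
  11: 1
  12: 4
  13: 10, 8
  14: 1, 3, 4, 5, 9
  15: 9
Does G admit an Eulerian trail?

Degrees: 1:2, 2:1, 3:1, 4:3, 5:2, 6:0, 7:1, 8:1, 9:3, 10:2, 11:1, 12:1, 13:2, 14:5, 15:1
Odd-degree vertices: 2, 3, 4, 7, 8, 9, 11, 12, 14, 15 (10 total).
An Eulerian trail requires 0 or 2 odd-degree vertices; here there are 10.

No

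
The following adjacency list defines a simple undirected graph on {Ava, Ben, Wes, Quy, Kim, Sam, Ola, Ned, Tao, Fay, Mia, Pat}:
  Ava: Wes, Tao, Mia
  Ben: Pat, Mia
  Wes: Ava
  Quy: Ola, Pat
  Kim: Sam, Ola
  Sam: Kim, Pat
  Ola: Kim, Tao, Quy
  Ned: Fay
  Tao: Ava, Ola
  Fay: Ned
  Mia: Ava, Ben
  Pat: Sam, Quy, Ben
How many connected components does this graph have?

Component: {Ned, Fay}
Component: {Ava, Ben, Wes, Quy, Kim, Sam, Ola, Tao, Mia, Pat}

2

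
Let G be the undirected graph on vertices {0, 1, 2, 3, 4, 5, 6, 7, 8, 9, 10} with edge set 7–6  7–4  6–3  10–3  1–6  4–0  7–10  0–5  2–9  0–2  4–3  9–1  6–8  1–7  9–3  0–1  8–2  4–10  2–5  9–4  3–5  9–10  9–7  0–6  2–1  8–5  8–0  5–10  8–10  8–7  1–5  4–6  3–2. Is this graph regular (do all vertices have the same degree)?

Yes

Degrees: 0:6, 1:6, 2:6, 3:6, 4:6, 5:6, 6:6, 7:6, 8:6, 9:6, 10:6
Every vertex has degree 6, so the graph is 6-regular.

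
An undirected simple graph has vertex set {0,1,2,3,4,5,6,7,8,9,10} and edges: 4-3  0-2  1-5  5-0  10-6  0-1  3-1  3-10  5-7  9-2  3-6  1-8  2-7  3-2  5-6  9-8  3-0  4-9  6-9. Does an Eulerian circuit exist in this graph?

Yes

Degrees: 0:4, 1:4, 2:4, 3:6, 4:2, 5:4, 6:4, 7:2, 8:2, 9:4, 10:2
All degrees are even and the non-isolated vertices are connected — an Eulerian circuit exists.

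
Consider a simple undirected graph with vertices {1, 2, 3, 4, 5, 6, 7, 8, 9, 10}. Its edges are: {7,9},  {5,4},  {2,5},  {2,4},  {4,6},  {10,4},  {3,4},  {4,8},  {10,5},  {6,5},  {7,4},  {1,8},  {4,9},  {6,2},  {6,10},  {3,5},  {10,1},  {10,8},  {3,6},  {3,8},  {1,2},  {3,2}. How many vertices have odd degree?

6

Degrees: 1:3, 2:5, 3:5, 4:8, 5:5, 6:5, 7:2, 8:4, 9:2, 10:5
Odd-degree vertices: 1, 2, 3, 5, 6, 10.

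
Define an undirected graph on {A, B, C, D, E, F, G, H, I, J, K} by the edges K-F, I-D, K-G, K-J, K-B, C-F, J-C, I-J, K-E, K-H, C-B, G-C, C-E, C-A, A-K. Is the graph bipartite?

Yes

A valid 2-coloring puts {C, I, K} on one side and {A, B, D, E, F, G, H, J} on the other; every edge crosses between the two sides.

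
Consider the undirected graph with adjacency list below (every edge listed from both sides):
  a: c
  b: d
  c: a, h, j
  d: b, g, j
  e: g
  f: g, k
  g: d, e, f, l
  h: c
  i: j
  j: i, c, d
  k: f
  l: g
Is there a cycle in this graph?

|V| = 12, |E| = 11, number of components = 1.
A forest on 12 vertices with 1 component has exactly 11 edges, which matches — so no cycle.

No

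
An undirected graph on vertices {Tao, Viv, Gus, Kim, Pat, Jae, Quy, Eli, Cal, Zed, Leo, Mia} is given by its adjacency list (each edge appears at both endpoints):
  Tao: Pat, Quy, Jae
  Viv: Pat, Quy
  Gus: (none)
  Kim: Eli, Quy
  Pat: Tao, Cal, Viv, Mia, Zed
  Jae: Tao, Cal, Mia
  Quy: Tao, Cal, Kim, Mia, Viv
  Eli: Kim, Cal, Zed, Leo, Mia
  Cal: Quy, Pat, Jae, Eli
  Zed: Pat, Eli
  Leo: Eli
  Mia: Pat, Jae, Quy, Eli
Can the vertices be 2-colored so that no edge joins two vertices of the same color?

Color {Gus, Pat, Jae, Quy, Eli} black and {Tao, Viv, Kim, Cal, Zed, Leo, Mia} white. No edge joins two same-colored vertices, so the graph is bipartite.

Yes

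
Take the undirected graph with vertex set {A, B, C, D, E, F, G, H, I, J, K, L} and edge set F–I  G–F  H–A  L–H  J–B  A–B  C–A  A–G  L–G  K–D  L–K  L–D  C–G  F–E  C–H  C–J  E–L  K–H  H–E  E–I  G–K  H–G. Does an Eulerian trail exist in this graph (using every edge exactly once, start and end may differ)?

Yes

Degrees: A:4, B:2, C:4, D:2, E:4, F:3, G:6, H:6, I:2, J:2, K:4, L:5
Odd-degree vertices: F, L (2 total).
The non-isolated vertices are connected and exactly 2 have odd degree, so an Eulerian trail exists (from F to L).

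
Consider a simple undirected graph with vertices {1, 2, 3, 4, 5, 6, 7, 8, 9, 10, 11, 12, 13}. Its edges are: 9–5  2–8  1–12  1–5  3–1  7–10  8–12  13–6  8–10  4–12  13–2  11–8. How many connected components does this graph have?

Component: {1, 2, 3, 4, 5, 6, 7, 8, 9, 10, 11, 12, 13}

1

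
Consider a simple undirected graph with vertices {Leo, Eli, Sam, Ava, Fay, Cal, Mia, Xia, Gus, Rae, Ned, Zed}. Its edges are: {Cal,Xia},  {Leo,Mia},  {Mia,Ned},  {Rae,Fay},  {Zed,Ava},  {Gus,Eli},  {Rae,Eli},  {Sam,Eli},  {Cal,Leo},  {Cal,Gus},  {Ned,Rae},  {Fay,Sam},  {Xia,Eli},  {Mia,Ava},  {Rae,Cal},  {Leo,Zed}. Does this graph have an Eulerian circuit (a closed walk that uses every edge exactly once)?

Degrees: Leo:3, Eli:4, Sam:2, Ava:2, Fay:2, Cal:4, Mia:3, Xia:2, Gus:2, Rae:4, Ned:2, Zed:2
Vertices with odd degree: Leo, Mia. An Eulerian circuit requires all degrees even.

No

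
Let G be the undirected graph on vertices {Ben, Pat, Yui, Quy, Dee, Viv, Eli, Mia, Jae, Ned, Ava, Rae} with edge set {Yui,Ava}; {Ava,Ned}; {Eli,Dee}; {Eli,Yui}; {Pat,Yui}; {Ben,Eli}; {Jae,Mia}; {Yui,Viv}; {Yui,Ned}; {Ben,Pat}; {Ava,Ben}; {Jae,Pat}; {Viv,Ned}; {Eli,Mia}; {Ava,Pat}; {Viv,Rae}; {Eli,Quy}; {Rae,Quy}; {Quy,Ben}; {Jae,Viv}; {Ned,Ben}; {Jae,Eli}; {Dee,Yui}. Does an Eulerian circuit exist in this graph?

Degrees: Ben:5, Pat:4, Yui:6, Quy:3, Dee:2, Viv:4, Eli:6, Mia:2, Jae:4, Ned:4, Ava:4, Rae:2
Ben, Quy have odd degree; an Eulerian circuit needs every degree to be even, so none exists.

No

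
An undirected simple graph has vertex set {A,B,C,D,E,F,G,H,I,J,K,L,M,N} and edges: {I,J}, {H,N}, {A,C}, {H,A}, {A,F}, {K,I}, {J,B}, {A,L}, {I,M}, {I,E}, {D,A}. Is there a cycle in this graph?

No

The graph has 14 vertices, 11 edges, and 3 connected components.
A forest on 14 vertices with 3 components has exactly 11 edges, which matches — so no cycle.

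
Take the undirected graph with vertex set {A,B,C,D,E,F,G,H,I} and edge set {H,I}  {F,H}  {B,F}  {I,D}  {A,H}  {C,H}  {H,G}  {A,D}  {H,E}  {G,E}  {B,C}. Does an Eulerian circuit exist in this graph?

Yes

Degrees: A:2, B:2, C:2, D:2, E:2, F:2, G:2, H:6, I:2
Every vertex has even degree and the edges form a single connected piece, so an Eulerian circuit exists.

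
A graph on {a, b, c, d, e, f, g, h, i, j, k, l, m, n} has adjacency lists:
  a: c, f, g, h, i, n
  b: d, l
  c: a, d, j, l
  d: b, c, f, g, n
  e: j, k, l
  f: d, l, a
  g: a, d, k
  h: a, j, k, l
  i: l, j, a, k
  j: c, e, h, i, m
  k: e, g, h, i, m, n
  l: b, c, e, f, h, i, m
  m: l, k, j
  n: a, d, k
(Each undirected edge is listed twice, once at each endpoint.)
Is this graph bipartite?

Yes

Color {b, c, e, f, g, h, i, m, n} black and {a, d, j, k, l} white. No edge joins two same-colored vertices, so the graph is bipartite.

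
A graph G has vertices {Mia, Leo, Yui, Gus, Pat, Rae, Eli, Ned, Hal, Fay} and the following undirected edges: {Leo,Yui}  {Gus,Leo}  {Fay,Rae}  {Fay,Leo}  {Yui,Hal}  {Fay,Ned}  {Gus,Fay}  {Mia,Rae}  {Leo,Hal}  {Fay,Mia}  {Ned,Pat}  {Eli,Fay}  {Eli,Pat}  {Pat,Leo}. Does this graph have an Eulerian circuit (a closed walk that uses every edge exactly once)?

No

Degrees: Mia:2, Leo:5, Yui:2, Gus:2, Pat:3, Rae:2, Eli:2, Ned:2, Hal:2, Fay:6
Vertices with odd degree: Leo, Pat. An Eulerian circuit requires all degrees even.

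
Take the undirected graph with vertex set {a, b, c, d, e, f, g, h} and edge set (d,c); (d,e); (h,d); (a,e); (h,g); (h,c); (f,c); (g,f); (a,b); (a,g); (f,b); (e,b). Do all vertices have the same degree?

Yes

Degrees: a:3, b:3, c:3, d:3, e:3, f:3, g:3, h:3
Every vertex has degree 3, so the graph is 3-regular.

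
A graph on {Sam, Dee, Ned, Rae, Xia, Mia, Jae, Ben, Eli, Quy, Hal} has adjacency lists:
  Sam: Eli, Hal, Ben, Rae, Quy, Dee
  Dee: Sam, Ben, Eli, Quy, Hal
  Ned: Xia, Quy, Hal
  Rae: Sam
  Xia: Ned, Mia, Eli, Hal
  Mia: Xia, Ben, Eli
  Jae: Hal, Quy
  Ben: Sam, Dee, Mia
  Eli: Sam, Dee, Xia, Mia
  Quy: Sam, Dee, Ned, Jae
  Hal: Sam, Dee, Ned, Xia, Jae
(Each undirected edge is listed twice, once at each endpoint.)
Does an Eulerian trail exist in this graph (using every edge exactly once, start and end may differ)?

No

Degrees: Sam:6, Dee:5, Ned:3, Rae:1, Xia:4, Mia:3, Jae:2, Ben:3, Eli:4, Quy:4, Hal:5
Odd-degree vertices: Dee, Ned, Rae, Mia, Ben, Hal (6 total).
With 6 odd-degree vertices (more than two), no single trail can use every edge.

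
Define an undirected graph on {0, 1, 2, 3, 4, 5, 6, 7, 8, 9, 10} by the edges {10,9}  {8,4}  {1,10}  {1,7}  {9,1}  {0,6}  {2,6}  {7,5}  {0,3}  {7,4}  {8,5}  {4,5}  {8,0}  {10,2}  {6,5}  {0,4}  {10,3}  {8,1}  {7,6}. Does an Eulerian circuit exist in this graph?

Degrees: 0:4, 1:4, 2:2, 3:2, 4:4, 5:4, 6:4, 7:4, 8:4, 9:2, 10:4
All degrees are even and the non-isolated vertices are connected — an Eulerian circuit exists.

Yes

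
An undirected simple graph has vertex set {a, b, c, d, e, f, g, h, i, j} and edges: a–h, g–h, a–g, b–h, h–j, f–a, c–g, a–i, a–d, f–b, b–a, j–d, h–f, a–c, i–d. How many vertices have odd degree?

6

Degrees: a:7, b:3, c:2, d:3, e:0, f:3, g:3, h:5, i:2, j:2
Odd-degree vertices: a, b, d, f, g, h.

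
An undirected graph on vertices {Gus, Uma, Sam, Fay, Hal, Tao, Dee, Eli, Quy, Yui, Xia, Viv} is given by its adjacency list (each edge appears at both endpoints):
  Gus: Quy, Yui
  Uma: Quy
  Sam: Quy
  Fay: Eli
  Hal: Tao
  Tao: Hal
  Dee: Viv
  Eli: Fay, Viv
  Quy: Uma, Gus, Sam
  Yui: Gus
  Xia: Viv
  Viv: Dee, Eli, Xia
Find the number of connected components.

3

Component: {Hal, Tao}
Component: {Gus, Uma, Sam, Quy, Yui}
Component: {Fay, Dee, Eli, Xia, Viv}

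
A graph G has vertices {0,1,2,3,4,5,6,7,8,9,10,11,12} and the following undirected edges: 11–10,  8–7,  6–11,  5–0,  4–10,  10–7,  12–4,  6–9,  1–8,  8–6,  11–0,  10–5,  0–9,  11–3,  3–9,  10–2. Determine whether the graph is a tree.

The graph has 13 vertices and 16 edges.
Connected but with 16 > 12 edges, so it has a cycle and is not a tree.

No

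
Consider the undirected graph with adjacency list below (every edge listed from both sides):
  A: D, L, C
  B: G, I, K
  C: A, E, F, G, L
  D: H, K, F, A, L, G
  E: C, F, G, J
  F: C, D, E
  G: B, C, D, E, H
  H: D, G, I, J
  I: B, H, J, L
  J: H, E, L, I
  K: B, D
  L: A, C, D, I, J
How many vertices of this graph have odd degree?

Degrees: A:3, B:3, C:5, D:6, E:4, F:3, G:5, H:4, I:4, J:4, K:2, L:5
Odd-degree vertices: A, B, C, F, G, L.

6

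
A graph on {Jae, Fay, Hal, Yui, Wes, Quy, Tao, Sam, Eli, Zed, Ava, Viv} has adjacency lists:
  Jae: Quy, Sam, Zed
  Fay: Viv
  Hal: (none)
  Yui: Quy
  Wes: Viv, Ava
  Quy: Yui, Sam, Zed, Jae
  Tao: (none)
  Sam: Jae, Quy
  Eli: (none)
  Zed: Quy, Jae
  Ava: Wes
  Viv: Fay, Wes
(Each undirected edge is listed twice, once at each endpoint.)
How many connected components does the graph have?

Component: {Hal}
Component: {Tao}
Component: {Eli}
Component: {Fay, Wes, Ava, Viv}
Component: {Jae, Yui, Quy, Sam, Zed}

5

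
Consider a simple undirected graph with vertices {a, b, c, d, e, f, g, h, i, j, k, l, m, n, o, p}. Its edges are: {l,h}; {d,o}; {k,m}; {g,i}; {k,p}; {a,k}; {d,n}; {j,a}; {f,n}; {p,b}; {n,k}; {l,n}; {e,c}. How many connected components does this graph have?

Component: {c, e}
Component: {g, i}
Component: {a, b, d, f, h, j, k, l, m, n, o, p}

3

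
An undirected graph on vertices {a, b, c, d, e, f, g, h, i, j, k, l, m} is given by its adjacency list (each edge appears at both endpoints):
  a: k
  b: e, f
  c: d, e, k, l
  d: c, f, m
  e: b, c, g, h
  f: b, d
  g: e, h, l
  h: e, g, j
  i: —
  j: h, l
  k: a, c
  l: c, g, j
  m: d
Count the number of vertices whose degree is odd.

6

Degrees: a:1, b:2, c:4, d:3, e:4, f:2, g:3, h:3, i:0, j:2, k:2, l:3, m:1
Odd-degree vertices: a, d, g, h, l, m.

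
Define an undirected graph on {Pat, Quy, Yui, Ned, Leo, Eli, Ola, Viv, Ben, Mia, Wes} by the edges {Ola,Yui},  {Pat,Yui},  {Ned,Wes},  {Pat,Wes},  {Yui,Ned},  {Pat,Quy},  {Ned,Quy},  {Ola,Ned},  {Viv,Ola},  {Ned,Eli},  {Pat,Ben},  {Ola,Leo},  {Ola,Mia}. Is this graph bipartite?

No

The cycle Ned-Ola-Yui-Ned has length 3, which is odd, so the graph is not bipartite.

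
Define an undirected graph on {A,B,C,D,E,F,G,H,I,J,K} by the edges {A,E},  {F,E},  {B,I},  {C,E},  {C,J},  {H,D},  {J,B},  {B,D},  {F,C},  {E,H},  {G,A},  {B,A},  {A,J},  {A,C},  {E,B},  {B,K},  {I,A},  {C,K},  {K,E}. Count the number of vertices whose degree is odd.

Degrees: A:6, B:6, C:5, D:2, E:6, F:2, G:1, H:2, I:2, J:3, K:3
Odd-degree vertices: C, G, J, K.

4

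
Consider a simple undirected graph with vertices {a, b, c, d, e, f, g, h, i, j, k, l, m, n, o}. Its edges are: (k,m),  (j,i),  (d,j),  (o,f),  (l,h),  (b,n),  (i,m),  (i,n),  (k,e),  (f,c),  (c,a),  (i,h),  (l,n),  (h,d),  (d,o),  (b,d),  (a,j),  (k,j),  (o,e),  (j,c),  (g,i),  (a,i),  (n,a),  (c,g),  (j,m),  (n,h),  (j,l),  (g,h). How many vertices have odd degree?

8

Degrees: a:4, b:2, c:4, d:4, e:2, f:2, g:3, h:5, i:6, j:7, k:3, l:3, m:3, n:5, o:3
Odd-degree vertices: g, h, j, k, l, m, n, o.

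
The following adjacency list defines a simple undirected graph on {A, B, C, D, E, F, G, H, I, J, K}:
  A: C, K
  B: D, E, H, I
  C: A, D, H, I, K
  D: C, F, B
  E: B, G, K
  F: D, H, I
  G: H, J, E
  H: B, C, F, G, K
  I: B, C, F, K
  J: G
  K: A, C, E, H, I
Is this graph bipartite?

The cycle A-C-K-A has length 3, which is odd, so the graph is not bipartite.

No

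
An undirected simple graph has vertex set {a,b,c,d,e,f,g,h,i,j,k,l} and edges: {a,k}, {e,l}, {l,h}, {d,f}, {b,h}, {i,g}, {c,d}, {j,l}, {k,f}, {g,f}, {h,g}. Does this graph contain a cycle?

The graph has 12 vertices, 11 edges, and 1 connected component.
A forest on 12 vertices with 1 component has exactly 11 edges, which matches — so no cycle.

No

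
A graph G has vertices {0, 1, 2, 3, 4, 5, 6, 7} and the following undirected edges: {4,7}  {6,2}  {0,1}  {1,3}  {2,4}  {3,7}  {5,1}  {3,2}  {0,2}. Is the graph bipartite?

Yes

Partition the vertices as {1, 2, 7} vs {0, 3, 4, 5, 6}. Each listed edge has one endpoint in each part, so the graph is bipartite.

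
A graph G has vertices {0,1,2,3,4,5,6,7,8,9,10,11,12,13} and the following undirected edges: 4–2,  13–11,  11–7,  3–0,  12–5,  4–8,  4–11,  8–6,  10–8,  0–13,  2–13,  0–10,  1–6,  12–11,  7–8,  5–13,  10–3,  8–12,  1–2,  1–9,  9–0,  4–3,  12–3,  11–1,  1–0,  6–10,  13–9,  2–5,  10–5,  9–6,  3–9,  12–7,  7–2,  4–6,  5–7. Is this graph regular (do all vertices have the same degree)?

Yes

Degrees: 0:5, 1:5, 2:5, 3:5, 4:5, 5:5, 6:5, 7:5, 8:5, 9:5, 10:5, 11:5, 12:5, 13:5
All degrees equal 5; the graph is regular.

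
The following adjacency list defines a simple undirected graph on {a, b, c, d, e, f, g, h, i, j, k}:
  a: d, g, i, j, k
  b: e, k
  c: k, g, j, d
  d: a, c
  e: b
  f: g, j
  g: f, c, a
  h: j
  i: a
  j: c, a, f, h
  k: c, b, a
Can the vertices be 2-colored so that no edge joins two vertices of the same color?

A valid 2-coloring puts {d, e, g, i, j, k} on one side and {a, b, c, f, h} on the other; every edge crosses between the two sides.

Yes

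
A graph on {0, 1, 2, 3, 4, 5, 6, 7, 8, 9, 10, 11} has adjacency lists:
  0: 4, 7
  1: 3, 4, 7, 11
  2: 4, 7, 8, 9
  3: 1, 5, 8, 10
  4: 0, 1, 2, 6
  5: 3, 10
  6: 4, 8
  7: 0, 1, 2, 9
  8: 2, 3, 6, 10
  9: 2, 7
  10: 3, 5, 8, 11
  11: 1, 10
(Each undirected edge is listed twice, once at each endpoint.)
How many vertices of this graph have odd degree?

0

Degrees: 0:2, 1:4, 2:4, 3:4, 4:4, 5:2, 6:2, 7:4, 8:4, 9:2, 10:4, 11:2
Odd-degree vertices: none.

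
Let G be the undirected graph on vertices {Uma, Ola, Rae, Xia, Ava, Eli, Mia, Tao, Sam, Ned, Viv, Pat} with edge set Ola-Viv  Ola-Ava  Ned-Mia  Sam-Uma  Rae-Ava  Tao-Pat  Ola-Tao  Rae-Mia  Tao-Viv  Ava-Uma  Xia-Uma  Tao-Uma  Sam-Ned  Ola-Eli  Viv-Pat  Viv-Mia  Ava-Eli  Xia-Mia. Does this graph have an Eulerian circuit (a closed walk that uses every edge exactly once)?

Degrees: Uma:4, Ola:4, Rae:2, Xia:2, Ava:4, Eli:2, Mia:4, Tao:4, Sam:2, Ned:2, Viv:4, Pat:2
Every vertex has even degree and the edges form a single connected piece, so an Eulerian circuit exists.

Yes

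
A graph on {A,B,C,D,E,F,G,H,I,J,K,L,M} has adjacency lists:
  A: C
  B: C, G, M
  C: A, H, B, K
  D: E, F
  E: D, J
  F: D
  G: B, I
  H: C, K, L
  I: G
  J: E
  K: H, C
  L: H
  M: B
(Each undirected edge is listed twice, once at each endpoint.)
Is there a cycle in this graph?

Yes

The graph has 13 vertices, 12 edges, and 2 connected components.
Since 12 > 13 - 2, a cycle must exist; for instance C-K-H-C.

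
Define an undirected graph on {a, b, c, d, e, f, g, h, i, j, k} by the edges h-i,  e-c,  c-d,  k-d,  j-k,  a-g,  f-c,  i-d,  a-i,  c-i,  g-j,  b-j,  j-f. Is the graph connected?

Yes

A breadth-first search from a visits a, g, i, j, d, h, c, k, b, f, e — all 11 vertices — so the graph is connected.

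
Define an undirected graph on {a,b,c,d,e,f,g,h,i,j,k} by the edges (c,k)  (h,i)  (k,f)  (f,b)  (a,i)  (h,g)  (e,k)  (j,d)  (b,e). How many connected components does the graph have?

Component: {d, j}
Component: {a, g, h, i}
Component: {b, c, e, f, k}

3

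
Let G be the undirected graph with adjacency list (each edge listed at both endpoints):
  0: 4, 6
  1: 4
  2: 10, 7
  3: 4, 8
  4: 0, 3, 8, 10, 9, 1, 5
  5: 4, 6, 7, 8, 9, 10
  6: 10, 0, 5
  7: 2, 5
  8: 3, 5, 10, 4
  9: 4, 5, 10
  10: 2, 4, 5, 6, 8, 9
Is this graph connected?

Starting from 0 and exploring outward reaches every vertex (0, 4, 6, 10, 1, 9, 5, 8, 3, 2, 7); the graph is connected.

Yes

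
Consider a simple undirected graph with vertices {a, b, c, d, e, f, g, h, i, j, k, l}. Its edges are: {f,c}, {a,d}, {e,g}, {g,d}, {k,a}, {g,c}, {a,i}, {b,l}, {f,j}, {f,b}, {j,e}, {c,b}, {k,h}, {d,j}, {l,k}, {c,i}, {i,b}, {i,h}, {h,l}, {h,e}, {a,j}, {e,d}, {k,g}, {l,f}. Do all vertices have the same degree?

Yes

Degrees: a:4, b:4, c:4, d:4, e:4, f:4, g:4, h:4, i:4, j:4, k:4, l:4
Every vertex has degree 4, so the graph is 4-regular.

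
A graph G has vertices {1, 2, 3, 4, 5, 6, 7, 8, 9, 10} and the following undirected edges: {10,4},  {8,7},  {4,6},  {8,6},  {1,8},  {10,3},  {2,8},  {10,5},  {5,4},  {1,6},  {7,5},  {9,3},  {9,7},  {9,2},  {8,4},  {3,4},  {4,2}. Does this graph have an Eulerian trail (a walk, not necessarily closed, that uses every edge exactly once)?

Degrees: 1:2, 2:3, 3:3, 4:6, 5:3, 6:3, 7:3, 8:5, 9:3, 10:3
Odd-degree vertices: 2, 3, 5, 6, 7, 8, 9, 10 (8 total).
An Eulerian trail requires 0 or 2 odd-degree vertices; here there are 8.

No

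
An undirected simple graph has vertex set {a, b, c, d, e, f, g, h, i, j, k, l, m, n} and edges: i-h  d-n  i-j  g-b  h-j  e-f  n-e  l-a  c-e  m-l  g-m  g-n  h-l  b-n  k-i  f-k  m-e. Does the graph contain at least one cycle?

Yes

|V| = 14, |E| = 17, number of components = 1.
One cycle is n-g-b-n.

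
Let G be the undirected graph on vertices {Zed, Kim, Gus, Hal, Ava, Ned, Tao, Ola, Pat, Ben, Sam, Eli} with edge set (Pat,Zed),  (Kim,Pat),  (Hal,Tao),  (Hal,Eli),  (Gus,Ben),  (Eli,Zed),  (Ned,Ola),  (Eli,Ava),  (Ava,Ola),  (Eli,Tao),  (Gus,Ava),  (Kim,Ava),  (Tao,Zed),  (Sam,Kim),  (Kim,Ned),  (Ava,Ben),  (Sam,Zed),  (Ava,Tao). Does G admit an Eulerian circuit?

Yes

Degrees: Zed:4, Kim:4, Gus:2, Hal:2, Ava:6, Ned:2, Tao:4, Ola:2, Pat:2, Ben:2, Sam:2, Eli:4
Every vertex has even degree and the edges form a single connected piece, so an Eulerian circuit exists.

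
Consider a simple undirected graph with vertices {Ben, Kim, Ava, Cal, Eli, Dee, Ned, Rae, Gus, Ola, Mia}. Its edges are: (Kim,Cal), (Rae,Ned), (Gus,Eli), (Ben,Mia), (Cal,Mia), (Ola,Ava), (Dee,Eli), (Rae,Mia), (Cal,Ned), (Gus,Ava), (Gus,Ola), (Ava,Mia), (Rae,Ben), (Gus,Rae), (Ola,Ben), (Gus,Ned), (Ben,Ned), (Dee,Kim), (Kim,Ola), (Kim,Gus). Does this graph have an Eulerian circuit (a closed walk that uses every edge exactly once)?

Degrees: Ben:4, Kim:4, Ava:3, Cal:3, Eli:2, Dee:2, Ned:4, Rae:4, Gus:6, Ola:4, Mia:4
Vertices with odd degree: Ava, Cal. An Eulerian circuit requires all degrees even.

No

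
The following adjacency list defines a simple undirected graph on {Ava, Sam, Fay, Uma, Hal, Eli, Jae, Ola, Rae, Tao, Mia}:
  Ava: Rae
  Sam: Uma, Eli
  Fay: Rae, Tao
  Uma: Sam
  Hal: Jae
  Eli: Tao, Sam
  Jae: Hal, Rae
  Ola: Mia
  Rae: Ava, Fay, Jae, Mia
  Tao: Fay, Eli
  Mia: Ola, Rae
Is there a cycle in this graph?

|V| = 11, |E| = 10, number of components = 1.
A forest on 11 vertices with 1 component has exactly 10 edges, which matches — so no cycle.

No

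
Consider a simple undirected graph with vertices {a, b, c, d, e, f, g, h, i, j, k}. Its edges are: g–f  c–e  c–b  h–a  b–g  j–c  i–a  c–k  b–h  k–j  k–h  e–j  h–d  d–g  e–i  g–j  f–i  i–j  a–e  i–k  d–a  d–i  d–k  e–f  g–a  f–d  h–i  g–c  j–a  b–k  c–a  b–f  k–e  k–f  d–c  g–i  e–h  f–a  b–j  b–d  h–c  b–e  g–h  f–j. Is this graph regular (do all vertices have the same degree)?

Degrees: a:8, b:8, c:8, d:8, e:8, f:8, g:8, h:8, i:8, j:8, k:8
All degrees equal 8; the graph is regular.

Yes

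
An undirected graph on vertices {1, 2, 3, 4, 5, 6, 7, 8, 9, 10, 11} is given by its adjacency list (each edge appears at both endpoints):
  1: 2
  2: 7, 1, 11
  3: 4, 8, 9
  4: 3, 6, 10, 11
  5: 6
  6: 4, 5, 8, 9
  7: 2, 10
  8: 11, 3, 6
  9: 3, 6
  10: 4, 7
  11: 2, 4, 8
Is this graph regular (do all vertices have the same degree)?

Degrees: 1:1, 2:3, 3:3, 4:4, 5:1, 6:4, 7:2, 8:3, 9:2, 10:2, 11:3
Vertex 1 has degree 1 while 4 has degree 4, so the graph is not regular.

No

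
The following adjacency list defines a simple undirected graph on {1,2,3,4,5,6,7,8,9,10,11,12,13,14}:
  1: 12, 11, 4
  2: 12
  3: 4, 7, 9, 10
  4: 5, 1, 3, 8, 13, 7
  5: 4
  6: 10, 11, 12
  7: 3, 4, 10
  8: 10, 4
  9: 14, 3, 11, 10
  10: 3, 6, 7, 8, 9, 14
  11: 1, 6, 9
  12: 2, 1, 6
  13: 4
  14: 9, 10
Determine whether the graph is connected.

A breadth-first search from 1 visits 1, 11, 12, 4, 9, 6, 2, 8, 5, 13, 3, 7, 10, 14 — all 14 vertices — so the graph is connected.

Yes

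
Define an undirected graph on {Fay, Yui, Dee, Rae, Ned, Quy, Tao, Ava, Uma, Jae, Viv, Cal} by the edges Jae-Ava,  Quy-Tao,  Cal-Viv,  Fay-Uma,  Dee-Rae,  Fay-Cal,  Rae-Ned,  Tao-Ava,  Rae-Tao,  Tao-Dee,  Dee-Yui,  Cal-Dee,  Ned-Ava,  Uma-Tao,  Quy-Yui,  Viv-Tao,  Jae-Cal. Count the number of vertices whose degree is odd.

2

Degrees: Fay:2, Yui:2, Dee:4, Rae:3, Ned:2, Quy:2, Tao:6, Ava:3, Uma:2, Jae:2, Viv:2, Cal:4
Odd-degree vertices: Rae, Ava.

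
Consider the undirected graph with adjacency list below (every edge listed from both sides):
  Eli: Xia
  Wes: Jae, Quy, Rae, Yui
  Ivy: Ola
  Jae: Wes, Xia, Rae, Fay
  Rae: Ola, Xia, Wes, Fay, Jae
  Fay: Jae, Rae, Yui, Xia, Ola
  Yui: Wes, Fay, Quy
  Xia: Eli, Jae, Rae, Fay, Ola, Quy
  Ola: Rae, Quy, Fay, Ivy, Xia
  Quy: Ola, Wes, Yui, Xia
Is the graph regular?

No

Degrees: Eli:1, Wes:4, Ivy:1, Jae:4, Rae:5, Fay:5, Yui:3, Xia:6, Ola:5, Quy:4
Vertex Eli has degree 1 while Xia has degree 6, so the graph is not regular.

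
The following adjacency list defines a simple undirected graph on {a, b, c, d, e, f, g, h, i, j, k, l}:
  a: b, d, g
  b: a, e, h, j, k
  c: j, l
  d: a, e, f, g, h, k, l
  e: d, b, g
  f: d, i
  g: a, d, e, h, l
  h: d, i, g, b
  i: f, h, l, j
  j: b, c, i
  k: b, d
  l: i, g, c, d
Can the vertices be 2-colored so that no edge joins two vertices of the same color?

No

g-d-l-g is an odd cycle (length 3), and a bipartite graph can contain only even cycles.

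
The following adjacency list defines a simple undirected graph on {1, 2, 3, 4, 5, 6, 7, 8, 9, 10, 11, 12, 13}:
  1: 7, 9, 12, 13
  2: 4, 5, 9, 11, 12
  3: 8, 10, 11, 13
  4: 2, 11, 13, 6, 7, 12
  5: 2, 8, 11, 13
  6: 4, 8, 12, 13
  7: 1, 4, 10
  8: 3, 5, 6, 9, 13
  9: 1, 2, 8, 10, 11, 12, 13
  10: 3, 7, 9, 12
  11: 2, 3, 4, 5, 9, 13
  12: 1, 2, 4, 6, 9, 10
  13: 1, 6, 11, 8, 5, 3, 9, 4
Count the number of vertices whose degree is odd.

Degrees: 1:4, 2:5, 3:4, 4:6, 5:4, 6:4, 7:3, 8:5, 9:7, 10:4, 11:6, 12:6, 13:8
Odd-degree vertices: 2, 7, 8, 9.

4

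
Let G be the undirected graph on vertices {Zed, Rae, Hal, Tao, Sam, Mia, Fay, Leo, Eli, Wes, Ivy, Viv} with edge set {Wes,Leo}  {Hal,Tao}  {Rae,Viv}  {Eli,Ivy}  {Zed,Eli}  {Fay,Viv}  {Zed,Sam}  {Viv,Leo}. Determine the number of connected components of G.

4

Component: {Mia}
Component: {Hal, Tao}
Component: {Zed, Sam, Eli, Ivy}
Component: {Rae, Fay, Leo, Wes, Viv}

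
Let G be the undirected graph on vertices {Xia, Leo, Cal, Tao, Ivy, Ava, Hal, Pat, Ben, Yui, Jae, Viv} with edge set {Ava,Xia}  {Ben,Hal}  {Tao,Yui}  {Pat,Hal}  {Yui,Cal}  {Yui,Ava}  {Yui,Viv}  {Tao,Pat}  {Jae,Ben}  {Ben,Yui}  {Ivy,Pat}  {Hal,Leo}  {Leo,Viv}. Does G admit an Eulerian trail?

Degrees: Xia:1, Leo:2, Cal:1, Tao:2, Ivy:1, Ava:2, Hal:3, Pat:3, Ben:3, Yui:5, Jae:1, Viv:2
Odd-degree vertices: Xia, Cal, Ivy, Hal, Pat, Ben, Yui, Jae (8 total).
An Eulerian trail requires 0 or 2 odd-degree vertices; here there are 8.

No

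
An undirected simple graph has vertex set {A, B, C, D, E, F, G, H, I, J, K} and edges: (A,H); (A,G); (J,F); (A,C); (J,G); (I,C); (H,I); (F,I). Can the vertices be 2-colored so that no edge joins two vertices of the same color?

Partition the vertices as {B, C, D, E, F, G, H, K} vs {A, I, J}. Each listed edge has one endpoint in each part, so the graph is bipartite.

Yes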